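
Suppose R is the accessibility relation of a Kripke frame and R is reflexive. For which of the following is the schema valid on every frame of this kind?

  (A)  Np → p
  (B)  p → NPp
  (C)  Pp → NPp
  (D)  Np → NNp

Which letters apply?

A

A reflexive relation is serial.
(A) Np → p is axiom T; it is valid on a frame exactly when R is reflexive. Every such R is reflexive, so valid.
(B) p → NPp (axiom B) characterises the symmetric frames. Such an R need not be symmetric — not valid.
(C) axiom 5: valid iff R is euclidean. Such an R need not be euclidean — not valid.
(D) axiom 4: valid iff R is transitive. Such an R need not be transitive — not valid.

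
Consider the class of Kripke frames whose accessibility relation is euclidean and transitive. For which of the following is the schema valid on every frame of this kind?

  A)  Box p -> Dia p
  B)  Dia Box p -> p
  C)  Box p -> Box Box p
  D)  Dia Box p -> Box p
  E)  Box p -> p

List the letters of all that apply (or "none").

(A) Box p -> Dia p is axiom D; it is valid on a frame exactly when R is serial. Such an R need not be serial, so not valid.
(B) Dia Box p -> p is the dual of axiom B, which corresponds to symmetry. Such an R need not be symmetric — not valid.
(C) Box p -> Box Box p (axiom 4) characterises the transitive frames. Every such R is transitive — valid.
(D) Dia Box p -> Box p (the dual of axiom 5) characterises the euclidean frames. Every such R is euclidean — valid.
(E) Box p -> p is axiom T; it is valid on a frame exactly when R is reflexive. Such an R need not be reflexive, so not valid.

C, D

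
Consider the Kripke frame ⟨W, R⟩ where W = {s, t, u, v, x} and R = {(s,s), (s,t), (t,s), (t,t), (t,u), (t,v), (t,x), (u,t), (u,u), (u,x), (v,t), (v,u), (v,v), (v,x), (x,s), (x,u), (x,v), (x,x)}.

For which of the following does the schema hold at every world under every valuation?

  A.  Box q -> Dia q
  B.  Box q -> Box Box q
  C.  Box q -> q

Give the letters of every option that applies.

R is reflexive: each world relates to itself.
R is not transitive: s R t and t R u but not s R u.
R is serial: every world has an R-successor.
(A) Box q -> Dia q (axiom D) characterises the serial frames. R is serial — valid.
(B) Box q -> Box Box q (axiom 4) characterises the transitive frames. R is not transitive — not valid.
(C) Box q -> q is axiom T, which corresponds to reflexivity. R is reflexive — valid.

A, C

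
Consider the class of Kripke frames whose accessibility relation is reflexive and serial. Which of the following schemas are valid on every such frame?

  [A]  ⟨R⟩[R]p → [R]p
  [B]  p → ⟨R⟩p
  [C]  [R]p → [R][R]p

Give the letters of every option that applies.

B

(A) the dual of axiom 5: valid iff R is euclidean. Such an R need not be euclidean — not valid.
(B) p → ⟨R⟩p (the dual of axiom T) characterises the reflexive frames. Every such R is reflexive — valid.
(C) [R]p → [R][R]p (axiom 4) characterises the transitive frames. Such an R need not be transitive — not valid.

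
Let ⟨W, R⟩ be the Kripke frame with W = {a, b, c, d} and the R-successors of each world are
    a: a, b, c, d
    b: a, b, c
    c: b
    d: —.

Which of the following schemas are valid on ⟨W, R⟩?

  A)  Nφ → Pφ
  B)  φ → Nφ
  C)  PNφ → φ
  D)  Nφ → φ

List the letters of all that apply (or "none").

R is not reflexive: not c R c.
R is not symmetric: a R c but not c R a.
R is not serial: d has no R-successor.
R is not a subset of the identity: a R b with a ≠ b.
(A) Nφ → Pφ is axiom D, which corresponds to seriality. R is not serial — not valid.
(B) φ → Nφ is equivalent to ◇p→p; it holds exactly when R ⊆ identity. Here R ⊄ identity — not valid.
(C) the dual of axiom B: valid iff R is symmetric. R is not symmetric — not valid.
(D) Nφ → φ (axiom T) characterises the reflexive frames. R is not reflexive — not valid.

none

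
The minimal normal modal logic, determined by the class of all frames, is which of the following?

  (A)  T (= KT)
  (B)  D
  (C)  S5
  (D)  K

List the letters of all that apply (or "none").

(A) T (= KT) is determined by the class of reflexive frames.
(B) D is determined by the class of serial frames.
(C) S5 is determined by the class of reflexive, symmetric, and transitive frames.
(D) K is determined by exactly this class.

D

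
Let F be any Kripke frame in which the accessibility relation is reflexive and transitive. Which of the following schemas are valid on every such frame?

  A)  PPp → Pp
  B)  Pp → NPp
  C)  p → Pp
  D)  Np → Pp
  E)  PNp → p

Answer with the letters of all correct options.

A, C, D

Reflexive relations are serial.
(A) PPp → Pp (the dual of axiom 4) characterises the transitive frames. Every such R is transitive — valid.
(B) Pp → NPp is axiom 5; it is valid on a frame exactly when R is euclidean. Such an R need not be euclidean, so not valid.
(C) p → Pp is the dual of axiom T, which corresponds to reflexivity. Every such R is reflexive — valid.
(D) Np → Pp (axiom D) characterises the serial frames. Every such R is serial — valid.
(E) PNp → p is the dual of axiom B; it is valid on a frame exactly when R is symmetric. Such an R need not be symmetric, so not valid.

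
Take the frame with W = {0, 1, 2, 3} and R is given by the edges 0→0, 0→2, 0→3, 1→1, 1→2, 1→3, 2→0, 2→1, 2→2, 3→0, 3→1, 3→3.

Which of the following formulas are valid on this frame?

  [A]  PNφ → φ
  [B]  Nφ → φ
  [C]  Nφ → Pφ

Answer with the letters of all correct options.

A, B, C

R is reflexive: each world relates to itself.
R is symmetric: every R-edge is matched by its reverse.
R is serial: every world has an R-successor.
(A) PNφ → φ (the dual of axiom B) characterises the symmetric frames. R is symmetric — valid.
(B) Nφ → φ is axiom T; it is valid on a frame exactly when R is reflexive. R is reflexive, so valid.
(C) Nφ → Pφ is axiom D; it is valid on a frame exactly when R is serial. R is serial, so valid.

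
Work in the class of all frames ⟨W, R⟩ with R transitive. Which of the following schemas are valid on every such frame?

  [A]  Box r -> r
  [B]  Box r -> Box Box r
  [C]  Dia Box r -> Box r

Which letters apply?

B

(A) axiom T: valid iff R is reflexive. Such an R need not be reflexive — not valid.
(B) axiom 4: valid iff R is transitive. Every such R is transitive — valid.
(C) the dual of axiom 5: valid iff R is euclidean. Such an R need not be euclidean — not valid.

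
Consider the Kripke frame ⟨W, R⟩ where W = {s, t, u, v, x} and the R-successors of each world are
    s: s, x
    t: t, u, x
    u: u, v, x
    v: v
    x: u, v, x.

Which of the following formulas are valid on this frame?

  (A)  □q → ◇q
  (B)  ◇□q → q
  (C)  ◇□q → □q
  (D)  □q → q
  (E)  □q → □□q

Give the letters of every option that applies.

A, D

R is reflexive: each world relates to itself.
R is not symmetric: s R x but not x R s.
R is not transitive: s R x and x R u but not s R u.
R is not euclidean: s R x and s R s but not x R s.
R is serial: every world has an R-successor.
(A) □q → ◇q is axiom D, which corresponds to seriality. R is serial — valid.
(B) ◇□q → q is the dual of axiom B; it is valid on a frame exactly when R is symmetric. R is not symmetric, so not valid.
(C) the dual of axiom 5: valid iff R is euclidean. R is not euclidean — not valid.
(D) □q → q is axiom T; it is valid on a frame exactly when R is reflexive. R is reflexive, so valid.
(E) □q → □□q is axiom 4; it is valid on a frame exactly when R is transitive. R is not transitive, so not valid.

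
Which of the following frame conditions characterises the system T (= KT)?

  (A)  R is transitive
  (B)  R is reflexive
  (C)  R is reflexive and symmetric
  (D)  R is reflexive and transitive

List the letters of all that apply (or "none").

(A) this class determines K4, not T (= KT).
(B) T (= KT) is sound and complete for exactly this class.
(C) this class determines B (= KTB), not T (= KT).
(D) this class determines S4, not T (= KT).

B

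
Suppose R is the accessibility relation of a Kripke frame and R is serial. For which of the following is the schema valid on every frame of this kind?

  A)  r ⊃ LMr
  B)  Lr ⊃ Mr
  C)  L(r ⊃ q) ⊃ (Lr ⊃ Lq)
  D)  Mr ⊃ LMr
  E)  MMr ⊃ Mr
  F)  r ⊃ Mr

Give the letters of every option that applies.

B, C

(A) axiom B: valid iff R is symmetric. Such an R need not be symmetric — not valid.
(B) axiom D: valid iff R is serial. Every such R is serial — valid.
(C) L(r ⊃ q) ⊃ (Lr ⊃ Lq) is the K axiom; it holds on all frames — valid.
(D) Mr ⊃ LMr is axiom 5, which corresponds to the euclidean property. Such an R need not be euclidean — not valid.
(E) the dual of axiom 4: valid iff R is transitive. Such an R need not be transitive — not valid.
(F) r ⊃ Mr is the dual of axiom T, which corresponds to reflexivity. Such an R need not be reflexive — not valid.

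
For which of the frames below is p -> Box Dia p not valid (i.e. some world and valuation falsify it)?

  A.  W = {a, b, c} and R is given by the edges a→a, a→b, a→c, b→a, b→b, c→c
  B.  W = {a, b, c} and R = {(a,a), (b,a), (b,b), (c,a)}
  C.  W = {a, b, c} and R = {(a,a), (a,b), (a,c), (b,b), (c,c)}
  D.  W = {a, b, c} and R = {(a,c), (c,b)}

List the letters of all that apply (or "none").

A, B, C, D

The schema p -> Box Dia p is axiom B; it is valid on a frame iff R is symmetric.
(A) R is not symmetric (a R c but not c R a), so the schema fails here.
(B) R is not symmetric (b R a but not a R b), so the schema fails here.
(C) R is not symmetric (a R b but not b R a), so the schema fails here.
(D) R is not symmetric (a R c but not c R a), so the schema fails here.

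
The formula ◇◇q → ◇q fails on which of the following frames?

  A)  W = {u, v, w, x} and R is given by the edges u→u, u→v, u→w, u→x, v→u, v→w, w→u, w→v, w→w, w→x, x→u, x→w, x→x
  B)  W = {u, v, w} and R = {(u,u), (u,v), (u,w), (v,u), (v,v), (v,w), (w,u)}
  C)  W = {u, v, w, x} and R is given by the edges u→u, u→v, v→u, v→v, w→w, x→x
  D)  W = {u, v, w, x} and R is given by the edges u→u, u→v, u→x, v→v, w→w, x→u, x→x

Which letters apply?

A, B, D

The schema ◇◇q → ◇q is the dual of axiom 4; it is valid on a frame iff R is transitive.
(A) R is not transitive (v R u and u R v but not v R v), so the schema fails here.
(B) R is not transitive (w R u and u R v but not w R v), so the schema fails here.
(C) R is transitive (R is closed under composition), so the schema is valid here.
(D) R is not transitive (x R u and u R v but not x R v), so the schema fails here.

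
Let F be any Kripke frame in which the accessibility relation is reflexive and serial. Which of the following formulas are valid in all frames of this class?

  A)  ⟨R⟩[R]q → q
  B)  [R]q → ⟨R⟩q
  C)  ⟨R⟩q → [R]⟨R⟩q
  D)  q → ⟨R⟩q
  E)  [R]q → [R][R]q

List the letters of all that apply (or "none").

(A) ⟨R⟩[R]q → q is the dual of axiom B, which corresponds to symmetry. Such an R need not be symmetric — not valid.
(B) [R]q → ⟨R⟩q is axiom D; it is valid on a frame exactly when R is serial. Every such R is serial, so valid.
(C) ⟨R⟩q → [R]⟨R⟩q (axiom 5) characterises the euclidean frames. Such an R need not be euclidean — not valid.
(D) q → ⟨R⟩q is the dual of axiom T; it is valid on a frame exactly when R is reflexive. Every such R is reflexive, so valid.
(E) [R]q → [R][R]q is axiom 4; it is valid on a frame exactly when R is transitive. Such an R need not be transitive, so not valid.

B, D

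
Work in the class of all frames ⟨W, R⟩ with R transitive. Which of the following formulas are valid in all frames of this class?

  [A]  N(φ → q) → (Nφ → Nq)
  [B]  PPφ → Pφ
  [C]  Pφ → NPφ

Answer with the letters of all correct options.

(A) N(φ → q) → (Nφ → Nq) is the K axiom; it holds on all frames — valid.
(B) PPφ → Pφ (the dual of axiom 4) characterises the transitive frames. Every such R is transitive — valid.
(C) axiom 5: valid iff R is euclidean. Such an R need not be euclidean — not valid.

A, B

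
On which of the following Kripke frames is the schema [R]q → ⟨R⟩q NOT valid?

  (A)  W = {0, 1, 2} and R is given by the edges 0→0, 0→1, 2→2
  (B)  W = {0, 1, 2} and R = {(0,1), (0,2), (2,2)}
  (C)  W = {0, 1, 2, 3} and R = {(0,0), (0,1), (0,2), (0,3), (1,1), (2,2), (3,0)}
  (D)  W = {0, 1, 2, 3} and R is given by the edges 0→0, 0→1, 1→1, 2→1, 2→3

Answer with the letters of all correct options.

A, B, D

The schema [R]q → ⟨R⟩q is axiom D; it is valid on a frame iff R is serial.
(A) R is not serial (1 has no R-successor), so the schema fails here.
(B) R is not serial (1 has no R-successor), so the schema fails here.
(C) R is serial (every world has an R-successor), so the schema is valid here.
(D) R is not serial (3 has no R-successor), so the schema fails here.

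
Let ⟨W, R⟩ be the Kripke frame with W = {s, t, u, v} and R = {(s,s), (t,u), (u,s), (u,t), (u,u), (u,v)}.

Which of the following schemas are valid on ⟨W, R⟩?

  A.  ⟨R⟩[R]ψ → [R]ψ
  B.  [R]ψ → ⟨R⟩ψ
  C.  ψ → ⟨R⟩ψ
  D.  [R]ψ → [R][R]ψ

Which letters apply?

R is not reflexive: not t R t.
R is not transitive: t R u and u R s but not t R s.
R is not euclidean: u R s and u R t but not s R t.
R is not serial: v has no R-successor.
(A) ⟨R⟩[R]ψ → [R]ψ (the dual of axiom 5) characterises the euclidean frames. R is not euclidean — not valid.
(B) [R]ψ → ⟨R⟩ψ is axiom D; it is valid on a frame exactly when R is serial. R is not serial, so not valid.
(C) ψ → ⟨R⟩ψ is the dual of axiom T, which corresponds to reflexivity. R is not reflexive — not valid.
(D) [R]ψ → [R][R]ψ is axiom 4, which corresponds to transitivity. R is not transitive — not valid.

none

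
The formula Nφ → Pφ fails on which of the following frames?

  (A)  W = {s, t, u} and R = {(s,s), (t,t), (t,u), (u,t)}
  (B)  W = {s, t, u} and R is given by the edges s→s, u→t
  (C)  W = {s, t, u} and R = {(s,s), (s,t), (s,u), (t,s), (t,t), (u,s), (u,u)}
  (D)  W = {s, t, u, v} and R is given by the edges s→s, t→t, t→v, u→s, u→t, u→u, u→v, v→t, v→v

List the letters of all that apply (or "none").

B

The schema Nφ → Pφ is axiom D; it is valid on a frame iff R is serial.
(A) R is serial (every world has an R-successor), so the schema is valid here.
(B) R is not serial (t has no R-successor), so the schema fails here.
(C) R is serial (every world has an R-successor), so the schema is valid here.
(D) R is serial (every world has an R-successor), so the schema is valid here.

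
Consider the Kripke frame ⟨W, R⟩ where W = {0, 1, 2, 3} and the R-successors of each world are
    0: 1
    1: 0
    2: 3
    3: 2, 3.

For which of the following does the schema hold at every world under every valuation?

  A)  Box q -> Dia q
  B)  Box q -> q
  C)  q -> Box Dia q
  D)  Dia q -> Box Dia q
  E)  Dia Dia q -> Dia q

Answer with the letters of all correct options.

R is not reflexive: not 0 R 0.
R is symmetric: every R-edge is matched by its reverse.
R is not transitive: 0 R 1 and 1 R 0 but not 0 R 0.
R is not euclidean: 0 R 1 and 0 R 1 but not 1 R 1.
R is serial: every world has an R-successor.
(A) Box q -> Dia q is axiom D; it is valid on a frame exactly when R is serial. R is serial, so valid.
(B) axiom T: valid iff R is reflexive. R is not reflexive — not valid.
(C) axiom B: valid iff R is symmetric. R is symmetric — valid.
(D) Dia q -> Box Dia q is axiom 5, which corresponds to the euclidean property. R is not euclidean — not valid.
(E) Dia Dia q -> Dia q (the dual of axiom 4) characterises the transitive frames. R is not transitive — not valid.

A, C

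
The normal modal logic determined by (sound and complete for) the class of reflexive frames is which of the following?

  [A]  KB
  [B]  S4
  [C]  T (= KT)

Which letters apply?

C

(A) KB is determined by the class of symmetric frames.
(B) S4 is determined by the class of reflexive and transitive frames.
(C) T (= KT) is determined by exactly this class.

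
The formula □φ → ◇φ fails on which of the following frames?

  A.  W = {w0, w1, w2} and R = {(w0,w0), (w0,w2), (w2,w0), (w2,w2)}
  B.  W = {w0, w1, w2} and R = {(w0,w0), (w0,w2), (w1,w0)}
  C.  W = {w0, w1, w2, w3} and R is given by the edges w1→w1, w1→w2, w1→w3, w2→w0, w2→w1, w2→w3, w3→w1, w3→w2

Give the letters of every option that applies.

The schema □φ → ◇φ is axiom D; it is valid on a frame iff R is serial.
(A) R is not serial (w1 has no R-successor), so the schema fails here.
(B) R is not serial (w2 has no R-successor), so the schema fails here.
(C) R is not serial (w0 has no R-successor), so the schema fails here.

A, B, C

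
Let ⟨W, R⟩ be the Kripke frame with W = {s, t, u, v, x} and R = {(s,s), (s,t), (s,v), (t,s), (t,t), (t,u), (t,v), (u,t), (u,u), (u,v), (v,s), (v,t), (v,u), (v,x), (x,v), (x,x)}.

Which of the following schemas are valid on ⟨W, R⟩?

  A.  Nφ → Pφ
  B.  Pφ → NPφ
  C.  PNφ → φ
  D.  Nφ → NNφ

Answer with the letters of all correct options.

R is symmetric: every R-edge is matched by its reverse.
R is not transitive: s R t and t R u but not s R u.
R is not euclidean: t R s and t R u but not s R u.
R is serial: every world has an R-successor.
(A) Nφ → Pφ is axiom D, which corresponds to seriality. R is serial — valid.
(B) axiom 5: valid iff R is euclidean. R is not euclidean — not valid.
(C) the dual of axiom B: valid iff R is symmetric. R is symmetric — valid.
(D) Nφ → NNφ is axiom 4, which corresponds to transitivity. R is not transitive — not valid.

A, C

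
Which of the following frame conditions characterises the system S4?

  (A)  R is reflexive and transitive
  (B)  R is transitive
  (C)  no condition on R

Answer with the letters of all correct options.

(A) S4 is sound and complete for exactly this class.
(B) this class determines K4, not S4.
(C) this class determines K, not S4.

A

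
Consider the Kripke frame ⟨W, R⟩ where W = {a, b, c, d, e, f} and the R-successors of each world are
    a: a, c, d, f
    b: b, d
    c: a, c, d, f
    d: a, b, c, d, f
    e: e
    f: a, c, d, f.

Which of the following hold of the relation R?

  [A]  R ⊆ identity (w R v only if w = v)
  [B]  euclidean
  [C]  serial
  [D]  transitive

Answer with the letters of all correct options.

(A) not ⊆ identity: a R c with a ≠ c.
(B) not euclidean: d R a and d R b but not a R b.
(C) serial: every world has an R-successor.
(D) not transitive: a R d and d R b but not a R b.

C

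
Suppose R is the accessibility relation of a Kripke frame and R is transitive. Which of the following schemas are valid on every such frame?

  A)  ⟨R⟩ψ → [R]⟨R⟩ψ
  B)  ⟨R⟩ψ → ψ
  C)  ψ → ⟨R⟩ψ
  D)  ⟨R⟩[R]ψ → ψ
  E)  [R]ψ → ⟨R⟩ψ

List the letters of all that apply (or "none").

none

(A) ⟨R⟩ψ → [R]⟨R⟩ψ is axiom 5, which corresponds to the euclidean property. Such an R need not be euclidean — not valid.
(B) ⟨R⟩ψ → ψ (the converse of T) corresponds to R being a subset of the identity. Such an R need not be a subset of the identity, so not valid.
(C) the dual of axiom T: valid iff R is reflexive. Such an R need not be reflexive — not valid.
(D) the dual of axiom B: valid iff R is symmetric. Such an R need not be symmetric — not valid.
(E) [R]ψ → ⟨R⟩ψ (axiom D) characterises the serial frames. Such an R need not be serial — not valid.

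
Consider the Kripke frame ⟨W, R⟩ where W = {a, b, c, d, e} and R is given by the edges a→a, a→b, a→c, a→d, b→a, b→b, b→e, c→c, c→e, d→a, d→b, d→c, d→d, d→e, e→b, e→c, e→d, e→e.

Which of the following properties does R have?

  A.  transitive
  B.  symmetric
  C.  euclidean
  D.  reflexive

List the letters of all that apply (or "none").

(A) not transitive: a R b and b R e but not a R e.
(B) not symmetric: a R c but not c R a.
(C) not euclidean: a R b and a R c but not b R c.
(D) reflexive: each world relates to itself.

D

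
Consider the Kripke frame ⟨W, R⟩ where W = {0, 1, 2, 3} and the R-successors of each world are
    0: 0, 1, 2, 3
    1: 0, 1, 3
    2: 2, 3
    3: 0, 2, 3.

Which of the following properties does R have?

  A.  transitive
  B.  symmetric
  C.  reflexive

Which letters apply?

C

(A) not transitive: 1 R 0 and 0 R 2 but not 1 R 2.
(B) not symmetric: 0 R 2 but not 2 R 0.
(C) reflexive: each world relates to itself.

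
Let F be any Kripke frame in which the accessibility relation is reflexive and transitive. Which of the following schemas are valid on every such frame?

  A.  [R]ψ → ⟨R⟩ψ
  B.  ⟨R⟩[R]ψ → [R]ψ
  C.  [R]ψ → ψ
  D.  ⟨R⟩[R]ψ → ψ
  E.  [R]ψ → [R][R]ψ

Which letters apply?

Reflexive relations are serial.
(A) [R]ψ → ⟨R⟩ψ (axiom D) characterises the serial frames. Every such R is serial — valid.
(B) the dual of axiom 5: valid iff R is euclidean. Such an R need not be euclidean — not valid.
(C) [R]ψ → ψ (axiom T) characterises the reflexive frames. Every such R is reflexive — valid.
(D) the dual of axiom B: valid iff R is symmetric. Such an R need not be symmetric — not valid.
(E) axiom 4: valid iff R is transitive. Every such R is transitive — valid.

A, C, E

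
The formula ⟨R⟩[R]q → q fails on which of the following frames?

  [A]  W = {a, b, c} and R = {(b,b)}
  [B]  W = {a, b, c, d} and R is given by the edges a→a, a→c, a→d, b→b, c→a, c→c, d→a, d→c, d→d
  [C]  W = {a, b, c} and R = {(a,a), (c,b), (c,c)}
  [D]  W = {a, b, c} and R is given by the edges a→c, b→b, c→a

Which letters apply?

B, C

The schema ⟨R⟩[R]q → q is the dual of axiom B; it is valid on a frame iff R is symmetric.
(A) R is symmetric (every R-edge is matched by its reverse), so the schema is valid here.
(B) R is not symmetric (d R c but not c R d), so the schema fails here.
(C) R is not symmetric (c R b but not b R c), so the schema fails here.
(D) R is symmetric (every R-edge is matched by its reverse), so the schema is valid here.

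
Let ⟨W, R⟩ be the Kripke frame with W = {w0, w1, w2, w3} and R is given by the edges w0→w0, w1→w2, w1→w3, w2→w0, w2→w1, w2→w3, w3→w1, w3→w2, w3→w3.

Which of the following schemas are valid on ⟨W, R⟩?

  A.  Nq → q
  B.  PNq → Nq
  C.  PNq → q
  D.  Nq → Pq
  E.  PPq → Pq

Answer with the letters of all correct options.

R is not reflexive: not w1 R w1.
R is not symmetric: w2 R w0 but not w0 R w2.
R is not transitive: w1 R w2 and w2 R w0 but not w1 R w0.
R is not euclidean: w2 R w0 and w2 R w1 but not w0 R w1.
R is serial: every world has an R-successor.
(A) axiom T: valid iff R is reflexive. R is not reflexive — not valid.
(B) PNq → Nq (the dual of axiom 5) characterises the euclidean frames. R is not euclidean — not valid.
(C) PNq → q is the dual of axiom B; it is valid on a frame exactly when R is symmetric. R is not symmetric, so not valid.
(D) Nq → Pq (axiom D) characterises the serial frames. R is serial — valid.
(E) PPq → Pq (the dual of axiom 4) characterises the transitive frames. R is not transitive — not valid.

D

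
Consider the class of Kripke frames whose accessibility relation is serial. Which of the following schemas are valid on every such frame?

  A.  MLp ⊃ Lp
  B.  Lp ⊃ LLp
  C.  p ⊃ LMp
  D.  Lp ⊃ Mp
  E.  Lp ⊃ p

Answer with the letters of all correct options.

(A) MLp ⊃ Lp (the dual of axiom 5) characterises the euclidean frames. Such an R need not be euclidean — not valid.
(B) Lp ⊃ LLp (axiom 4) characterises the transitive frames. Such an R need not be transitive — not valid.
(C) p ⊃ LMp is axiom B; it is valid on a frame exactly when R is symmetric. Such an R need not be symmetric, so not valid.
(D) axiom D: valid iff R is serial. Every such R is serial — valid.
(E) axiom T: valid iff R is reflexive. Such an R need not be reflexive — not valid.

D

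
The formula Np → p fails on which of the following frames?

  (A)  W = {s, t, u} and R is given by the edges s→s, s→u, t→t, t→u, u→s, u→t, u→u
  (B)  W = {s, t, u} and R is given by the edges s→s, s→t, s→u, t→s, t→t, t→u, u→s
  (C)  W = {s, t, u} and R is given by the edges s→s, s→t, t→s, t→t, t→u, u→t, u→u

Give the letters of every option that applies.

B

The schema Np → p is axiom T; it is valid on a frame iff R is reflexive.
(A) R is reflexive (each world relates to itself), so the schema is valid here.
(B) R is not reflexive (not u R u), so the schema fails here.
(C) R is reflexive (each world relates to itself), so the schema is valid here.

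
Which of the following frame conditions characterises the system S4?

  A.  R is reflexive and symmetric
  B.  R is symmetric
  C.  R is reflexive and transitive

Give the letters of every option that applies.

(A) this class determines B (= KTB), not S4.
(B) this class determines KB, not S4.
(C) S4 is sound and complete for exactly this class.

C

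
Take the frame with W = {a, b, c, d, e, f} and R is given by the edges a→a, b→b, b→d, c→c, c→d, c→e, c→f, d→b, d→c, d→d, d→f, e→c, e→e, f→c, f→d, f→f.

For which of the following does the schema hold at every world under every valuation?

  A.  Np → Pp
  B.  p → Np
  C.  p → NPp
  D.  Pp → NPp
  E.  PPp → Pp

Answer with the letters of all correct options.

A, C

R is symmetric: every R-edge is matched by its reverse.
R is not transitive: b R d and d R c but not b R c.
R is not euclidean: c R d and c R e but not d R e.
R is serial: every world has an R-successor.
R is not a subset of the identity: b R d with b ≠ d.
(A) axiom D: valid iff R is serial. R is serial — valid.
(B) p → Np (equivalent to ◇p→p) corresponds to R being a subset of the identity. Here R ⊄ identity, so not valid.
(C) p → NPp (axiom B) characterises the symmetric frames. R is symmetric — valid.
(D) Pp → NPp (axiom 5) characterises the euclidean frames. R is not euclidean — not valid.
(E) the dual of axiom 4: valid iff R is transitive. R is not transitive — not valid.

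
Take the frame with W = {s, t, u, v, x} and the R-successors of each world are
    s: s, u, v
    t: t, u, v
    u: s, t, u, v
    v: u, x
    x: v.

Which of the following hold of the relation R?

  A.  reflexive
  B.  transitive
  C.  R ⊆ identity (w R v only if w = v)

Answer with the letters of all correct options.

(A) not reflexive: not v R v.
(B) not transitive: s R u and u R t but not s R t.
(C) not ⊆ identity: s R u with s ≠ u.

none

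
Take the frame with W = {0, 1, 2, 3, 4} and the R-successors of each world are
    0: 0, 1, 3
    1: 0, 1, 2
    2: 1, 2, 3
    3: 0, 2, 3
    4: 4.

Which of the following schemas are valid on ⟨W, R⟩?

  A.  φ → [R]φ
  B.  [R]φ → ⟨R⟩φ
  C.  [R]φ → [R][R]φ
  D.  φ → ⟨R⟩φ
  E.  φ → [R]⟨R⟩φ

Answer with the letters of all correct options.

B, D, E

R is reflexive: each world relates to itself.
R is symmetric: every R-edge is matched by its reverse.
R is not transitive: 0 R 1 and 1 R 2 but not 0 R 2.
R is serial: every world has an R-successor.
R is not a subset of the identity: 0 R 1 with 0 ≠ 1.
(A) φ → [R]φ is valid only on frames where every R-edge is a self-loop. Here R ⊄ identity — not valid.
(B) [R]φ → ⟨R⟩φ is axiom D, which corresponds to seriality. R is serial — valid.
(C) [R]φ → [R][R]φ is axiom 4; it is valid on a frame exactly when R is transitive. R is not transitive, so not valid.
(D) the dual of axiom T: valid iff R is reflexive. R is reflexive — valid.
(E) φ → [R]⟨R⟩φ (axiom B) characterises the symmetric frames. R is symmetric — valid.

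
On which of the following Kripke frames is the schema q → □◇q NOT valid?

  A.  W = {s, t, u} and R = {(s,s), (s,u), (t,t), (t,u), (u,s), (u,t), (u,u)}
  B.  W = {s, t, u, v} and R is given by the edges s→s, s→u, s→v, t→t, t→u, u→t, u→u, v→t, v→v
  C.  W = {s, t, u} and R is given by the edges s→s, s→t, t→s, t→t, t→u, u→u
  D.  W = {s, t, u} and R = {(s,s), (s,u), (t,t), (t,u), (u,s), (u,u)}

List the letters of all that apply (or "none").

The schema q → □◇q is axiom B; it is valid on a frame iff R is symmetric.
(A) R is symmetric (every R-edge is matched by its reverse), so the schema is valid here.
(B) R is not symmetric (s R u but not u R s), so the schema fails here.
(C) R is not symmetric (t R u but not u R t), so the schema fails here.
(D) R is not symmetric (t R u but not u R t), so the schema fails here.

B, C, D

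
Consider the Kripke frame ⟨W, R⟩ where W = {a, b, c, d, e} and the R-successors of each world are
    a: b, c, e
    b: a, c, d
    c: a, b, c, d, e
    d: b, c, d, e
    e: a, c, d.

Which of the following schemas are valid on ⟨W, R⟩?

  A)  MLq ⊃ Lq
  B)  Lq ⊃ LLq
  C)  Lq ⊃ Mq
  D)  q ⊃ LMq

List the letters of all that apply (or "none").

C, D

R is symmetric: every R-edge is matched by its reverse.
R is not transitive: a R b and b R a but not a R a.
R is not euclidean: a R b and a R e but not b R e.
R is serial: every world has an R-successor.
(A) MLq ⊃ Lq (the dual of axiom 5) characterises the euclidean frames. R is not euclidean — not valid.
(B) axiom 4: valid iff R is transitive. R is not transitive — not valid.
(C) Lq ⊃ Mq (axiom D) characterises the serial frames. R is serial — valid.
(D) q ⊃ LMq is axiom B; it is valid on a frame exactly when R is symmetric. R is symmetric, so valid.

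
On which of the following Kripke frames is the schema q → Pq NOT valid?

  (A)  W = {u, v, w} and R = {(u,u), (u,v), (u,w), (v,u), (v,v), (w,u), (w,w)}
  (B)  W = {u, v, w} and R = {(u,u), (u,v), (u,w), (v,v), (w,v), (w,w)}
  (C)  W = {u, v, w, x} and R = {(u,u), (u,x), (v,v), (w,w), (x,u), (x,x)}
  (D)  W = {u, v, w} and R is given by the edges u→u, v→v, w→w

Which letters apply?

none

The schema q → Pq is the dual of axiom T; it is valid on a frame iff R is reflexive.
(A) R is reflexive (each world relates to itself), so the schema is valid here.
(B) R is reflexive (each world relates to itself), so the schema is valid here.
(C) R is reflexive (each world relates to itself), so the schema is valid here.
(D) R is reflexive (each world relates to itself), so the schema is valid here.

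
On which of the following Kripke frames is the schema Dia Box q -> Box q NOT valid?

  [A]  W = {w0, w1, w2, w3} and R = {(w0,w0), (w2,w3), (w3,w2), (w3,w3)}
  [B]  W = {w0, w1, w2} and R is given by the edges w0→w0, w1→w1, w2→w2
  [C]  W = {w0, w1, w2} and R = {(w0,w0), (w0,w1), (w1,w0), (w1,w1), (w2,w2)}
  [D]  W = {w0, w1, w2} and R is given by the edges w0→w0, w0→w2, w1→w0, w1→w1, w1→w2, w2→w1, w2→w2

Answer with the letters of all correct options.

The schema Dia Box q -> Box q is the dual of axiom 5; it is valid on a frame iff R is euclidean.
(A) R is not euclidean (w3 R w2 and w3 R w2 but not w2 R w2), so the schema fails here.
(B) R is euclidean (any two R-successors of the same world are R-related), so the schema is valid here.
(C) R is euclidean (any two R-successors of the same world are R-related), so the schema is valid here.
(D) R is not euclidean (w0 R w2 and w0 R w0 but not w2 R w0), so the schema fails here.

A, D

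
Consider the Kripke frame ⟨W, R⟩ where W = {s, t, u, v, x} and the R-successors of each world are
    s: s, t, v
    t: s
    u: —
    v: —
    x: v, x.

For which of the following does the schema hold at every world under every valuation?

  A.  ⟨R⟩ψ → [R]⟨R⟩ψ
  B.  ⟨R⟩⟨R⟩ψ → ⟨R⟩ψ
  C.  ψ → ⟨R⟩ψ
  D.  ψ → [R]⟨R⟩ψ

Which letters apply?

R is not reflexive: not t R t.
R is not symmetric: s R v but not v R s.
R is not transitive: t R s and s R t but not t R t.
R is not euclidean: s R t and s R v but not t R v.
(A) ⟨R⟩ψ → [R]⟨R⟩ψ is axiom 5; it is valid on a frame exactly when R is euclidean. R is not euclidean, so not valid.
(B) ⟨R⟩⟨R⟩ψ → ⟨R⟩ψ (the dual of axiom 4) characterises the transitive frames. R is not transitive — not valid.
(C) ψ → ⟨R⟩ψ is the dual of axiom T; it is valid on a frame exactly when R is reflexive. R is not reflexive, so not valid.
(D) axiom B: valid iff R is symmetric. R is not symmetric — not valid.

none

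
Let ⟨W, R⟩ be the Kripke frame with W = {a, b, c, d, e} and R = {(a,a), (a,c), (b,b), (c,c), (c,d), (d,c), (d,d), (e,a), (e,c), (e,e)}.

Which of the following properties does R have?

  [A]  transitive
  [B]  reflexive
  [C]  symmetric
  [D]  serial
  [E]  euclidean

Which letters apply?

B, D

(A) not transitive: a R c and c R d but not a R d.
(B) reflexive: each world relates to itself.
(C) not symmetric: a R c but not c R a.
(D) serial: every world has an R-successor.
(E) not euclidean: a R c and a R a but not c R a.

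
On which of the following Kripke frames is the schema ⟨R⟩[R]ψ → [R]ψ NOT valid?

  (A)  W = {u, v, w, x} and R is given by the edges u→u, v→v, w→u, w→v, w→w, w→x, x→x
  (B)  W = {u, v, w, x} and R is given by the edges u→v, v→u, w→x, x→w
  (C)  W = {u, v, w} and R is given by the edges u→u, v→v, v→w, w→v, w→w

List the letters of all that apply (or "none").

A, B

The schema ⟨R⟩[R]ψ → [R]ψ is the dual of axiom 5; it is valid on a frame iff R is euclidean.
(A) R is not euclidean (w R u and w R v but not u R v), so the schema fails here.
(B) R is not euclidean (u R v and u R v but not v R v), so the schema fails here.
(C) R is euclidean (any two R-successors of the same world are R-related), so the schema is valid here.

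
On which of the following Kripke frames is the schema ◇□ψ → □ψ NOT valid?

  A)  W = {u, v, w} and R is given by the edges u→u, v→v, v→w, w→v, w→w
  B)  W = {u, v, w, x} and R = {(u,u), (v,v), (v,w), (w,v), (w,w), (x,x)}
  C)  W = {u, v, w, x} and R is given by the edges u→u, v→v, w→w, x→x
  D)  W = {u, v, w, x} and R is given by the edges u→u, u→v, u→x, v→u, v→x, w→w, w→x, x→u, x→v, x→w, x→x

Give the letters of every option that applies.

D

The schema ◇□ψ → □ψ is the dual of axiom 5; it is valid on a frame iff R is euclidean.
(A) R is euclidean (any two R-successors of the same world are R-related), so the schema is valid here.
(B) R is euclidean (any two R-successors of the same world are R-related), so the schema is valid here.
(C) R is euclidean (any two R-successors of the same world are R-related), so the schema is valid here.
(D) R is not euclidean (x R u and x R w but not u R w), so the schema fails here.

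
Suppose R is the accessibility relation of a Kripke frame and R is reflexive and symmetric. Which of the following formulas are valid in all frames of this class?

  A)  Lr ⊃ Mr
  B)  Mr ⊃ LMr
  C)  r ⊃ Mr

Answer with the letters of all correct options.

A, C

Reflexive relations are serial.
(A) Lr ⊃ Mr (axiom D) characterises the serial frames. Every such R is serial — valid.
(B) Mr ⊃ LMr (axiom 5) characterises the euclidean frames. Such an R need not be euclidean — not valid.
(C) r ⊃ Mr (the dual of axiom T) characterises the reflexive frames. Every such R is reflexive — valid.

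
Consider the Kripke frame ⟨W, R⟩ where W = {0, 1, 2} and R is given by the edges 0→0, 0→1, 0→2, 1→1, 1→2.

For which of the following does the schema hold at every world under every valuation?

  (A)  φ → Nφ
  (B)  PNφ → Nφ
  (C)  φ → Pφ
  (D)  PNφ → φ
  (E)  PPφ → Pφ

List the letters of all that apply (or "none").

E

R is not reflexive: not 2 R 2.
R is not symmetric: 0 R 1 but not 1 R 0.
R is transitive: R is closed under composition.
R is not euclidean: 0 R 1 and 0 R 0 but not 1 R 0.
R is not a subset of the identity: 0 R 1 with 0 ≠ 1.
(A) φ → Nφ is equivalent to ◇p→p; it holds exactly when R ⊆ identity. Here R ⊄ identity — not valid.
(B) the dual of axiom 5: valid iff R is euclidean. R is not euclidean — not valid.
(C) φ → Pφ is the dual of axiom T, which corresponds to reflexivity. R is not reflexive — not valid.
(D) the dual of axiom B: valid iff R is symmetric. R is not symmetric — not valid.
(E) PPφ → Pφ is the dual of axiom 4; it is valid on a frame exactly when R is transitive. R is transitive, so valid.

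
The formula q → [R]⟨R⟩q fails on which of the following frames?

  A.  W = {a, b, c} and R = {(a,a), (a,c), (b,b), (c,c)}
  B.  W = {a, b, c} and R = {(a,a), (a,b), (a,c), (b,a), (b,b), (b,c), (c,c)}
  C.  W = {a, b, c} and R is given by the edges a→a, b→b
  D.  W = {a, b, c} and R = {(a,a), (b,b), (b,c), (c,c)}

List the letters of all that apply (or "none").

A, B, D

The schema q → [R]⟨R⟩q is axiom B; it is valid on a frame iff R is symmetric.
(A) R is not symmetric (a R c but not c R a), so the schema fails here.
(B) R is not symmetric (a R c but not c R a), so the schema fails here.
(C) R is symmetric (every R-edge is matched by its reverse), so the schema is valid here.
(D) R is not symmetric (b R c but not c R b), so the schema fails here.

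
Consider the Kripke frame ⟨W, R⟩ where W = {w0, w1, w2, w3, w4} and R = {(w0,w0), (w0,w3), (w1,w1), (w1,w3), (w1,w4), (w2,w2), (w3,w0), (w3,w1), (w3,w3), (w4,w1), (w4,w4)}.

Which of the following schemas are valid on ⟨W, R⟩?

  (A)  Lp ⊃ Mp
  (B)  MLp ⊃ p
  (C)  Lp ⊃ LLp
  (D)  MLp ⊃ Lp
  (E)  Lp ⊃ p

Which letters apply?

A, B, E

R is reflexive: each world relates to itself.
R is symmetric: every R-edge is matched by its reverse.
R is not transitive: w0 R w3 and w3 R w1 but not w0 R w1.
R is not euclidean: w1 R w3 and w1 R w4 but not w3 R w4.
R is serial: every world has an R-successor.
(A) Lp ⊃ Mp (axiom D) characterises the serial frames. R is serial — valid.
(B) the dual of axiom B: valid iff R is symmetric. R is symmetric — valid.
(C) axiom 4: valid iff R is transitive. R is not transitive — not valid.
(D) MLp ⊃ Lp (the dual of axiom 5) characterises the euclidean frames. R is not euclidean — not valid.
(E) Lp ⊃ p is axiom T; it is valid on a frame exactly when R is reflexive. R is reflexive, so valid.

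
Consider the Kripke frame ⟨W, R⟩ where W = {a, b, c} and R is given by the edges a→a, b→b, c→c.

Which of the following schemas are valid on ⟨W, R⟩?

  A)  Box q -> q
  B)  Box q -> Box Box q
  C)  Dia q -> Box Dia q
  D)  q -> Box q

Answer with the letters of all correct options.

R is reflexive: each world relates to itself.
R is transitive: R is closed under composition.
R is euclidean: any two R-successors of the same world are R-related.
R is a subset of the identity: every R-edge is a self-loop.
(A) Box q -> q (axiom T) characterises the reflexive frames. R is reflexive — valid.
(B) axiom 4: valid iff R is transitive. R is transitive — valid.
(C) Dia q -> Box Dia q is axiom 5; it is valid on a frame exactly when R is euclidean. R is euclidean, so valid.
(D) q -> Box q is equivalent to ◇p→p; it holds exactly when R ⊆ identity. Here R ⊆ identity — valid.

A, B, C, D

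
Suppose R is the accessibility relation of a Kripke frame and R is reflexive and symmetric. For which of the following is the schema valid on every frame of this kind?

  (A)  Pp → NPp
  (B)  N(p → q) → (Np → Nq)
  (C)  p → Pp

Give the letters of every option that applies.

B, C

Reflexive relations are serial.
(A) Pp → NPp is axiom 5, which corresponds to the euclidean property. Such an R need not be euclidean — not valid.
(B) N(p → q) → (Np → Nq) is axiom K, valid on every Kripke frame — valid.
(C) the dual of axiom T: valid iff R is reflexive. Every such R is reflexive — valid.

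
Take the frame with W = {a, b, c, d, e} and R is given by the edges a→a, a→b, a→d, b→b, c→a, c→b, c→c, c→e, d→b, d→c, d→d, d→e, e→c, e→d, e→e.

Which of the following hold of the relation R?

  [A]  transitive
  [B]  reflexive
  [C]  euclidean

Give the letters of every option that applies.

(A) not transitive: a R d and d R c but not a R c.
(B) reflexive: each world relates to itself.
(C) not euclidean: a R b and a R a but not b R a.

B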